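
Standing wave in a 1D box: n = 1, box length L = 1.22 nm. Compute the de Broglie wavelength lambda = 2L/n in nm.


lambda = 2L / n
= 2 * 1.22 / 1
= 2.44 / 1
= 2.44 nm

2.44


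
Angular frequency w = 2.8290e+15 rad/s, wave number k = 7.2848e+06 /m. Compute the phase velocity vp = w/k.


vp = w / k
= 2.8290e+15 / 7.2848e+06
= 3.8834e+08 m/s

3.8834e+08


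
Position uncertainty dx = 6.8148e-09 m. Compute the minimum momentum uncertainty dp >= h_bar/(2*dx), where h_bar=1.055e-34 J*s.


dp = h_bar / (2 * dx)
= 1.055e-34 / (2 * 6.8148e-09)
= 1.055e-34 / 1.3630e-08
= 7.7405e-27 kg*m/s

7.7405e-27


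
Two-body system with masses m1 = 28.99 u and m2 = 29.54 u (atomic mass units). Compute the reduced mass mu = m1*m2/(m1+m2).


mu = m1 * m2 / (m1 + m2)
= 28.99 * 29.54 / (28.99 + 29.54)
= 856.3646 / 58.53
= 14.6312 u

14.6312


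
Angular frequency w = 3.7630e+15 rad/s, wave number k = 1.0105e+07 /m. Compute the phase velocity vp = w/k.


vp = w / k
= 3.7630e+15 / 1.0105e+07
= 3.7239e+08 m/s

3.7239e+08


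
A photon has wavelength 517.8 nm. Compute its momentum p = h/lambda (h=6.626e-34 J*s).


p = h / lambda
= 6.626e-34 / (517.8e-9)
= 6.626e-34 / 5.1780e-07
= 1.2796e-27 kg*m/s

1.2796e-27


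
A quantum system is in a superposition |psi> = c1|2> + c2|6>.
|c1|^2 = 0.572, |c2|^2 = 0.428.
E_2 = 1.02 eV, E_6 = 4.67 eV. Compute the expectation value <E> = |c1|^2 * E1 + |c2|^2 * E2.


<E> = |c1|^2 * E1 + |c2|^2 * E2
= 0.572 * 1.02 + 0.428 * 4.67
= 0.5834 + 1.9988
= 2.5822 eV

2.5822


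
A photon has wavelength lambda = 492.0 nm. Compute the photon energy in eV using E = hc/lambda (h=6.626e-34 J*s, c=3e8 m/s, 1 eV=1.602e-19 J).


E = hc / lambda
= (6.626e-34)(3e8) / (492.0e-9)
= 1.9878e-25 / 4.9200e-07
= 4.0402e-19 J
Converting to eV: 4.0402e-19 / 1.602e-19
= 2.522 eV

2.522


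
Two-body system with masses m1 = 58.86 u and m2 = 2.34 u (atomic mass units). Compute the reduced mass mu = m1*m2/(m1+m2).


mu = m1 * m2 / (m1 + m2)
= 58.86 * 2.34 / (58.86 + 2.34)
= 137.7324 / 61.2
= 2.2505 u

2.2505


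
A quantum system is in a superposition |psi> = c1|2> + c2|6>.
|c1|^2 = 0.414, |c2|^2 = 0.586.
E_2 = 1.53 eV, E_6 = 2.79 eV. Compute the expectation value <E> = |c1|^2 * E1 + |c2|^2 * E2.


<E> = |c1|^2 * E1 + |c2|^2 * E2
= 0.414 * 1.53 + 0.586 * 2.79
= 0.6334 + 1.6349
= 2.2684 eV

2.2684


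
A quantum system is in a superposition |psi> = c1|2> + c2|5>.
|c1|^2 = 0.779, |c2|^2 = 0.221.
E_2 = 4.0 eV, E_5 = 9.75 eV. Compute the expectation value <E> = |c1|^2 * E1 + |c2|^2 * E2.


<E> = |c1|^2 * E1 + |c2|^2 * E2
= 0.779 * 4.0 + 0.221 * 9.75
= 3.116 + 2.1547
= 5.2707 eV

5.2707


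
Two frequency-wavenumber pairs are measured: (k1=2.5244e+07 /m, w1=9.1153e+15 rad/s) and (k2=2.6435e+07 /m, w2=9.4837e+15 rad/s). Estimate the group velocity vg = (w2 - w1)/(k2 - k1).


vg = (w2 - w1) / (k2 - k1)
= (9.4837e+15 - 9.1153e+15) / (2.6435e+07 - 2.5244e+07)
= 3.6840e+14 / 1.1910e+06
= 3.0932e+08 m/s

3.0932e+08


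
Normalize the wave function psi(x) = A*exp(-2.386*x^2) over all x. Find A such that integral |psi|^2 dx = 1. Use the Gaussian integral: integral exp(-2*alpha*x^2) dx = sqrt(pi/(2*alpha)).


integral |psi|^2 dx = A^2 * sqrt(pi/(2*alpha)) = 1
A^2 = sqrt(2*alpha/pi)
= sqrt(2 * 2.386 / pi)
= 1.232467
A = sqrt(1.232467)
= 1.1102

1.1102


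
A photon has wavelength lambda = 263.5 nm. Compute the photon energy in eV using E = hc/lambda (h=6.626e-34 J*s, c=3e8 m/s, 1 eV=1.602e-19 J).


E = hc / lambda
= (6.626e-34)(3e8) / (263.5e-9)
= 1.9878e-25 / 2.6350e-07
= 7.5438e-19 J
Converting to eV: 7.5438e-19 / 1.602e-19
= 4.709 eV

4.709


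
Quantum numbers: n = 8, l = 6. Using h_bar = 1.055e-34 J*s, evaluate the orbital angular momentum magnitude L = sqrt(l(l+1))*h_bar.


L = sqrt(l*(l+1)) * h_bar
= sqrt(6 * 7) * 1.055e-34
= sqrt(42) * 1.055e-34
= 6.4807 * 1.055e-34
= 6.8372e-34 J*s

6.8372e-34


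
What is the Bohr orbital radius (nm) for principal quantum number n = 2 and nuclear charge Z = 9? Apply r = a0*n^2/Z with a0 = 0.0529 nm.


r = a0 * n^2 / Z
= 0.0529 * 2^2 / 9
= 0.0529 * 4 / 9
= 0.0235 nm

0.0235


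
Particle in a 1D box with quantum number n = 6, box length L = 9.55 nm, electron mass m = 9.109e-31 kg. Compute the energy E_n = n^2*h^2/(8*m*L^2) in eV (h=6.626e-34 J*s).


E = n^2 * h^2 / (8 * m * L^2)
= 6^2 * (6.626e-34)^2 / (8 * 9.109e-31 * (9.55e-9)^2)
= 36 * 4.3904e-67 / (8 * 9.109e-31 * 9.1203e-17)
= 2.3781e-20 J
= 0.1484 eV

0.1484


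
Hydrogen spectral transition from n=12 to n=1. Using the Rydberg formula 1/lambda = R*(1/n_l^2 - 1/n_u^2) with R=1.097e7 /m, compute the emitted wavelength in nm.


1/lambda = R * (1/n_l^2 - 1/n_u^2)
= 1.097e7 * (1/1^2 - 1/12^2)
= 1.097e7 * (1.0 - 0.006944)
= 1.097e7 * 0.993056
= 1.0894e+07 /m
lambda = 1 / 1.0894e+07 = 91.7952 nm

91.7952


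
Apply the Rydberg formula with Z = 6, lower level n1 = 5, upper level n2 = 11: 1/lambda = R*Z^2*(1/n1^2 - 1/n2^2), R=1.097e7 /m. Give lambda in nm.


1/lambda = R * Z^2 * (1/n1^2 - 1/n2^2)
= 1.097e7 * 6^2 * (1/5^2 - 1/11^2)
= 1.097e7 * 36 * (0.04 - 0.008264)
= 1.2533e+07 /m
lambda = 1 / 1.2533e+07
= 79.7894 nm

79.7894


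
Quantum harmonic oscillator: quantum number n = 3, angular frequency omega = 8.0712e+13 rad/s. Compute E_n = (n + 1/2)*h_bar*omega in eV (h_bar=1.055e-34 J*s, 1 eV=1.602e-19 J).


E = (n + 1/2) * h_bar * omega
= (3 + 0.5) * 1.055e-34 * 8.0712e+13
= 3.5 * 8.5151e-21
= 2.9803e-20 J
= 0.186 eV

0.186


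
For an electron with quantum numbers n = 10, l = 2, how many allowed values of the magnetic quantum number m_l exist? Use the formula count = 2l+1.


m_l ranges from -l to +l in integer steps
So m_l goes from -2 to +2
Count = 2l + 1 = 2*2 + 1
= 5

5


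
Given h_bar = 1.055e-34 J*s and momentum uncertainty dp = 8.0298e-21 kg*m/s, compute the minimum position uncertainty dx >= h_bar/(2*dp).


dx = h_bar / (2 * dp)
= 1.055e-34 / (2 * 8.0298e-21)
= 1.055e-34 / 1.6060e-20
= 6.5693e-15 m

6.5693e-15


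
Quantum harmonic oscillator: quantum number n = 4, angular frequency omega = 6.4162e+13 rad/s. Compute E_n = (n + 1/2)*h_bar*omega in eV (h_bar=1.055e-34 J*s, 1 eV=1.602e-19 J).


E = (n + 1/2) * h_bar * omega
= (4 + 0.5) * 1.055e-34 * 6.4162e+13
= 4.5 * 6.7691e-21
= 3.0461e-20 J
= 0.1901 eV

0.1901


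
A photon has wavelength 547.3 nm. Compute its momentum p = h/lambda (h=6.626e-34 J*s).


p = h / lambda
= 6.626e-34 / (547.3e-9)
= 6.626e-34 / 5.4730e-07
= 1.2107e-27 kg*m/s

1.2107e-27


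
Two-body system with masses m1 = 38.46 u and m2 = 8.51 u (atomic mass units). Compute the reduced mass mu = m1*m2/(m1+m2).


mu = m1 * m2 / (m1 + m2)
= 38.46 * 8.51 / (38.46 + 8.51)
= 327.2946 / 46.97
= 6.9682 u

6.9682


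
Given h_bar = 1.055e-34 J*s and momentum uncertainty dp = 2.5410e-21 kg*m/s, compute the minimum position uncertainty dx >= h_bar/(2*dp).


dx = h_bar / (2 * dp)
= 1.055e-34 / (2 * 2.5410e-21)
= 1.055e-34 / 5.0820e-21
= 2.0760e-14 m

2.0760e-14


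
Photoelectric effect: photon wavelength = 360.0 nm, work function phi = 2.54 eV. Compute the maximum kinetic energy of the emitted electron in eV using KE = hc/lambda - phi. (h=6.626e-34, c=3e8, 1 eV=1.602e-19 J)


E_photon = hc / lambda
= (6.626e-34)(3e8) / (360.0e-9)
= 5.5217e-19 J
= 3.4467 eV
KE = E_photon - phi
= 3.4467 - 2.54
= 0.9067 eV

0.9067


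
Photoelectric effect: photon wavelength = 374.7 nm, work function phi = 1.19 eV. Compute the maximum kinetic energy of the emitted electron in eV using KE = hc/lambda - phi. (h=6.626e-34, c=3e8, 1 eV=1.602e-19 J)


E_photon = hc / lambda
= (6.626e-34)(3e8) / (374.7e-9)
= 5.3050e-19 J
= 3.3115 eV
KE = E_photon - phi
= 3.3115 - 1.19
= 2.1215 eV

2.1215


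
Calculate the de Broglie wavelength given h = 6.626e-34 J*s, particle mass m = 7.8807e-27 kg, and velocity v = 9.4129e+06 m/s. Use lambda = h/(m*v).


lambda = h / (m * v)
= 6.626e-34 / (7.8807e-27 * 9.4129e+06)
= 6.626e-34 / 7.4180e-20
= 8.9323e-15 m

8.9323e-15


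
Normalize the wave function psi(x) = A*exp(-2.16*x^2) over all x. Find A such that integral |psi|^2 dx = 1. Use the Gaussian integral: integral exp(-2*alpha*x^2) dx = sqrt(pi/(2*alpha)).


integral |psi|^2 dx = A^2 * sqrt(pi/(2*alpha)) = 1
A^2 = sqrt(2*alpha/pi)
= sqrt(2 * 2.16 / pi)
= 1.172646
A = sqrt(1.172646)
= 1.0829

1.0829


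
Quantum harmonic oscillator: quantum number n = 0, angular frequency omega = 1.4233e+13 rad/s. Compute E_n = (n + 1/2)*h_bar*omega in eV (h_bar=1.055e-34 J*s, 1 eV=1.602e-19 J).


E = (n + 1/2) * h_bar * omega
= (0 + 0.5) * 1.055e-34 * 1.4233e+13
= 0.5 * 1.5016e-21
= 7.5079e-22 J
= 0.0047 eV

0.0047


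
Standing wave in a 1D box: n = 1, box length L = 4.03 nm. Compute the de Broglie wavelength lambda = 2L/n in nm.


lambda = 2L / n
= 2 * 4.03 / 1
= 8.06 / 1
= 8.06 nm

8.06


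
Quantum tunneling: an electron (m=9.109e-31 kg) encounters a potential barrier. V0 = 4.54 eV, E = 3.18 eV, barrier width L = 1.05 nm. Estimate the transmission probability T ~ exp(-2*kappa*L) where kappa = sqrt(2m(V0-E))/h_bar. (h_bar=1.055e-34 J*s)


V0 - E = 1.36 eV = 2.1787e-19 J
kappa = sqrt(2 * m * (V0-E)) / h_bar
= sqrt(2 * 9.109e-31 * 2.1787e-19) / 1.055e-34
= 5.9717e+09 /m
2*kappa*L = 2 * 5.9717e+09 * 1.05e-9
= 12.5406
T = exp(-12.5406) = 3.578425e-06

3.578425e-06


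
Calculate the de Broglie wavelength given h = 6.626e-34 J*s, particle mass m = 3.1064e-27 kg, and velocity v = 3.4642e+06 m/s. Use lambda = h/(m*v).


lambda = h / (m * v)
= 6.626e-34 / (3.1064e-27 * 3.4642e+06)
= 6.626e-34 / 1.0761e-20
= 6.1573e-14 m

6.1573e-14


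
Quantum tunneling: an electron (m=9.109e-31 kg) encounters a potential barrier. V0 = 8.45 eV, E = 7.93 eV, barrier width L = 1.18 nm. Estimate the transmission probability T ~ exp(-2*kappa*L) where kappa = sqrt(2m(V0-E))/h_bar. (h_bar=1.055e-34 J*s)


V0 - E = 0.52 eV = 8.3304e-20 J
kappa = sqrt(2 * m * (V0-E)) / h_bar
= sqrt(2 * 9.109e-31 * 8.3304e-20) / 1.055e-34
= 3.6926e+09 /m
2*kappa*L = 2 * 3.6926e+09 * 1.18e-9
= 8.7145
T = exp(-8.7145) = 1.641866e-04

1.641866e-04


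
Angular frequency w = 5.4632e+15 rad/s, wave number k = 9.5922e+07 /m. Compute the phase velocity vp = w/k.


vp = w / k
= 5.4632e+15 / 9.5922e+07
= 5.6955e+07 m/s

5.6955e+07


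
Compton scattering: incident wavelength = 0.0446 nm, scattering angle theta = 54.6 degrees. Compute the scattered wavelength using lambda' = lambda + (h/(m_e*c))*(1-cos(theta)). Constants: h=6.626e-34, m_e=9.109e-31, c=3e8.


Compton wavelength: h/(m_e*c) = 2.4247e-12 m
d_lambda = 2.4247e-12 * (1 - cos(54.6 deg))
= 2.4247e-12 * 0.420719
= 1.0201e-12 m = 0.00102 nm
lambda' = 0.0446 + 0.00102
= 0.04562 nm

0.04562


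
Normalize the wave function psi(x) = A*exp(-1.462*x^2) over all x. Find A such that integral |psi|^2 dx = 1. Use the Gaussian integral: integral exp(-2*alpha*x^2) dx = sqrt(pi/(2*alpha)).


integral |psi|^2 dx = A^2 * sqrt(pi/(2*alpha)) = 1
A^2 = sqrt(2*alpha/pi)
= sqrt(2 * 1.462 / pi)
= 0.964748
A = sqrt(0.964748)
= 0.9822

0.9822


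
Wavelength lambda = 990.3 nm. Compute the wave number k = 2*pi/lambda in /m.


k = 2 * pi / lambda
= 6.2832 / (990.3e-9)
= 6.2832 / 9.9030e-07
= 6.3447e+06 /m

6.3447e+06


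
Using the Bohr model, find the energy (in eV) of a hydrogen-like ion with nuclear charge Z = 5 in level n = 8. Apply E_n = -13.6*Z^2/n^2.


E_n = -13.6 * Z^2 / n^2
= -13.6 * 5^2 / 8^2
= -13.6 * 25 / 64
= -5.3125 eV

-5.3125


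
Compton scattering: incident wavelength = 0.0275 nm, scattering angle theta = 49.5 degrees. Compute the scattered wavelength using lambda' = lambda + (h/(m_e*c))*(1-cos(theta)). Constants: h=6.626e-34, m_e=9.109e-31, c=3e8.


Compton wavelength: h/(m_e*c) = 2.4247e-12 m
d_lambda = 2.4247e-12 * (1 - cos(49.5 deg))
= 2.4247e-12 * 0.350552
= 8.4999e-13 m = 0.00085 nm
lambda' = 0.0275 + 0.00085
= 0.02835 nm

0.02835


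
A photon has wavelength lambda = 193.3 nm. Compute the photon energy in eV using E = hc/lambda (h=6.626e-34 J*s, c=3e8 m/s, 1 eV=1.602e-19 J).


E = hc / lambda
= (6.626e-34)(3e8) / (193.3e-9)
= 1.9878e-25 / 1.9330e-07
= 1.0283e-18 J
Converting to eV: 1.0283e-18 / 1.602e-19
= 6.4192 eV

6.4192


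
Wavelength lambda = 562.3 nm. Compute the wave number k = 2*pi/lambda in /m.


k = 2 * pi / lambda
= 6.2832 / (562.3e-9)
= 6.2832 / 5.6230e-07
= 1.1174e+07 /m

1.1174e+07


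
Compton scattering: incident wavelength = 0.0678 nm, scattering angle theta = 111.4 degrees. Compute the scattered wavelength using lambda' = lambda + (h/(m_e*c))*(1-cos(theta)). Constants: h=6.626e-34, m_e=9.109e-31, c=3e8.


Compton wavelength: h/(m_e*c) = 2.4247e-12 m
d_lambda = 2.4247e-12 * (1 - cos(111.4 deg))
= 2.4247e-12 * 1.364877
= 3.3094e-12 m = 0.003309 nm
lambda' = 0.0678 + 0.003309
= 0.071109 nm

0.071109


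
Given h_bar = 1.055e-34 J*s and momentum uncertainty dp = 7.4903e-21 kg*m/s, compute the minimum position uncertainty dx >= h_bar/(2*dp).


dx = h_bar / (2 * dp)
= 1.055e-34 / (2 * 7.4903e-21)
= 1.055e-34 / 1.4981e-20
= 7.0424e-15 m

7.0424e-15


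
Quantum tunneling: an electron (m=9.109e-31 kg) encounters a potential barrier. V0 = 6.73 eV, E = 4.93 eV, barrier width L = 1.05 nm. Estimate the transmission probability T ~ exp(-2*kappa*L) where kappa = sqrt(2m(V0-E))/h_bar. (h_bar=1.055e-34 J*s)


V0 - E = 1.8 eV = 2.8836e-19 J
kappa = sqrt(2 * m * (V0-E)) / h_bar
= sqrt(2 * 9.109e-31 * 2.8836e-19) / 1.055e-34
= 6.8701e+09 /m
2*kappa*L = 2 * 6.8701e+09 * 1.05e-9
= 14.4273
T = exp(-14.4273) = 5.423861e-07

5.423861e-07


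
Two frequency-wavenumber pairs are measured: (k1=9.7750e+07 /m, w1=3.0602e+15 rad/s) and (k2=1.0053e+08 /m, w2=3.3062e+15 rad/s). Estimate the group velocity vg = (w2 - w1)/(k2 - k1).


vg = (w2 - w1) / (k2 - k1)
= (3.3062e+15 - 3.0602e+15) / (1.0053e+08 - 9.7750e+07)
= 2.4600e+14 / 2.7800e+06
= 8.8489e+07 m/s

8.8489e+07


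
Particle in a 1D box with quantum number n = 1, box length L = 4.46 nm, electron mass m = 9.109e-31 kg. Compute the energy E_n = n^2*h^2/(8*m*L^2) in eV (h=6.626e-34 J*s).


E = n^2 * h^2 / (8 * m * L^2)
= 1^2 * (6.626e-34)^2 / (8 * 9.109e-31 * (4.46e-9)^2)
= 1 * 4.3904e-67 / (8 * 9.109e-31 * 1.9892e-17)
= 3.0288e-21 J
= 0.0189 eV

0.0189


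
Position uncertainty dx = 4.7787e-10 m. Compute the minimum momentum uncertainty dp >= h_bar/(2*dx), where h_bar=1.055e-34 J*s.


dp = h_bar / (2 * dx)
= 1.055e-34 / (2 * 4.7787e-10)
= 1.055e-34 / 9.5574e-10
= 1.1039e-25 kg*m/s

1.1039e-25


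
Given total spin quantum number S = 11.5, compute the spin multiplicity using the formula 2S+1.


Spin multiplicity = 2S + 1
= 2 * 11.5 + 1
= 23.0 + 1
= 24

24


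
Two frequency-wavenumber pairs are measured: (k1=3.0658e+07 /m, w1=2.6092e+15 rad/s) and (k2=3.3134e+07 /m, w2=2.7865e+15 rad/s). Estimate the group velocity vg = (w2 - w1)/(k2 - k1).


vg = (w2 - w1) / (k2 - k1)
= (2.7865e+15 - 2.6092e+15) / (3.3134e+07 - 3.0658e+07)
= 1.7730e+14 / 2.4760e+06
= 7.1607e+07 m/s

7.1607e+07


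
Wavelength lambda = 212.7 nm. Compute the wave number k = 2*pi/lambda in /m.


k = 2 * pi / lambda
= 6.2832 / (212.7e-9)
= 6.2832 / 2.1270e-07
= 2.9540e+07 /m

2.9540e+07


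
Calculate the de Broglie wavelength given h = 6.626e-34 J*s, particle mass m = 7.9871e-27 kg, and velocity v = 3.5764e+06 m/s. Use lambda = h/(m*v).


lambda = h / (m * v)
= 6.626e-34 / (7.9871e-27 * 3.5764e+06)
= 6.626e-34 / 2.8565e-20
= 2.3196e-14 m

2.3196e-14


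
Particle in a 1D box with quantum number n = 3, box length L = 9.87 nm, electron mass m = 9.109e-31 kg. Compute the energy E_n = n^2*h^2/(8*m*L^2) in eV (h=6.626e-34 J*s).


E = n^2 * h^2 / (8 * m * L^2)
= 3^2 * (6.626e-34)^2 / (8 * 9.109e-31 * (9.87e-9)^2)
= 9 * 4.3904e-67 / (8 * 9.109e-31 * 9.7417e-17)
= 5.5661e-21 J
= 0.0347 eV

0.0347


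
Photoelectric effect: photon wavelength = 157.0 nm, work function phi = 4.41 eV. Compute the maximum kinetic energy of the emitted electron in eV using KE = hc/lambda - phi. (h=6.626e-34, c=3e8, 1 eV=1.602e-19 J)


E_photon = hc / lambda
= (6.626e-34)(3e8) / (157.0e-9)
= 1.2661e-18 J
= 7.9033 eV
KE = E_photon - phi
= 7.9033 - 4.41
= 3.4933 eV

3.4933


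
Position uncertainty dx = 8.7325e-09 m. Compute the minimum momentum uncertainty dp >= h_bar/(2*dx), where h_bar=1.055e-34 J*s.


dp = h_bar / (2 * dx)
= 1.055e-34 / (2 * 8.7325e-09)
= 1.055e-34 / 1.7465e-08
= 6.0407e-27 kg*m/s

6.0407e-27


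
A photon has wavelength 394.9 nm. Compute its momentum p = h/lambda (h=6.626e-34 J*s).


p = h / lambda
= 6.626e-34 / (394.9e-9)
= 6.626e-34 / 3.9490e-07
= 1.6779e-27 kg*m/s

1.6779e-27


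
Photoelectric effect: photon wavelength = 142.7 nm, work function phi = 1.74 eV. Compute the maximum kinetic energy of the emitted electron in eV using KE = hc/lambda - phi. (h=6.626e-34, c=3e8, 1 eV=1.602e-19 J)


E_photon = hc / lambda
= (6.626e-34)(3e8) / (142.7e-9)
= 1.3930e-18 J
= 8.6953 eV
KE = E_photon - phi
= 8.6953 - 1.74
= 6.9553 eV

6.9553


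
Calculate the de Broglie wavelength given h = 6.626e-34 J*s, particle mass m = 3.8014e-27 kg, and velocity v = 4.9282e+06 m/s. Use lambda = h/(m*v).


lambda = h / (m * v)
= 6.626e-34 / (3.8014e-27 * 4.9282e+06)
= 6.626e-34 / 1.8734e-20
= 3.5369e-14 m

3.5369e-14


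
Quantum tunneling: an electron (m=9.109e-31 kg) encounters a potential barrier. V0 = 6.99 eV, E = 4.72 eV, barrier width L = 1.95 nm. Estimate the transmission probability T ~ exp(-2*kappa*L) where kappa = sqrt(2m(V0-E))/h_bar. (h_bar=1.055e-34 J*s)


V0 - E = 2.27 eV = 3.6365e-19 J
kappa = sqrt(2 * m * (V0-E)) / h_bar
= sqrt(2 * 9.109e-31 * 3.6365e-19) / 1.055e-34
= 7.7151e+09 /m
2*kappa*L = 2 * 7.7151e+09 * 1.95e-9
= 30.0889
T = exp(-30.0889) = 8.561417e-14

8.561417e-14


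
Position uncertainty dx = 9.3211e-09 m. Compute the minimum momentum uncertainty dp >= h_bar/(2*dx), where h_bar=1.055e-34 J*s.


dp = h_bar / (2 * dx)
= 1.055e-34 / (2 * 9.3211e-09)
= 1.055e-34 / 1.8642e-08
= 5.6592e-27 kg*m/s

5.6592e-27


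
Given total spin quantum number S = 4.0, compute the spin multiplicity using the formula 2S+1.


Spin multiplicity = 2S + 1
= 2 * 4.0 + 1
= 8.0 + 1
= 9

9


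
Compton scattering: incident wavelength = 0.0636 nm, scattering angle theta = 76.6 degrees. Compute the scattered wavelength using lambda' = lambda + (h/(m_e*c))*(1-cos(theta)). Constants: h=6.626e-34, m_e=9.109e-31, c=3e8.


Compton wavelength: h/(m_e*c) = 2.4247e-12 m
d_lambda = 2.4247e-12 * (1 - cos(76.6 deg))
= 2.4247e-12 * 0.768252
= 1.8628e-12 m = 0.001863 nm
lambda' = 0.0636 + 0.001863
= 0.065463 nm

0.065463


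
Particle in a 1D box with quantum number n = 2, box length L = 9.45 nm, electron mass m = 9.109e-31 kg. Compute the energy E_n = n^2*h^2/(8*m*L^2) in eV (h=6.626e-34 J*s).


E = n^2 * h^2 / (8 * m * L^2)
= 2^2 * (6.626e-34)^2 / (8 * 9.109e-31 * (9.45e-9)^2)
= 4 * 4.3904e-67 / (8 * 9.109e-31 * 8.9303e-17)
= 2.6986e-21 J
= 0.0168 eV

0.0168


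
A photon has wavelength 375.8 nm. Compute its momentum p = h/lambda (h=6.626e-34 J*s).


p = h / lambda
= 6.626e-34 / (375.8e-9)
= 6.626e-34 / 3.7580e-07
= 1.7632e-27 kg*m/s

1.7632e-27


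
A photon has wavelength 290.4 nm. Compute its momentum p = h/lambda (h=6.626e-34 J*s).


p = h / lambda
= 6.626e-34 / (290.4e-9)
= 6.626e-34 / 2.9040e-07
= 2.2817e-27 kg*m/s

2.2817e-27


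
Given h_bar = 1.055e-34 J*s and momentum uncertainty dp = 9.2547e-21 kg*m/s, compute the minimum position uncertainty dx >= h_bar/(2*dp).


dx = h_bar / (2 * dp)
= 1.055e-34 / (2 * 9.2547e-21)
= 1.055e-34 / 1.8509e-20
= 5.6998e-15 m

5.6998e-15


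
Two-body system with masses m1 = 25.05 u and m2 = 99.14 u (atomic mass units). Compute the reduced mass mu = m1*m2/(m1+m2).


mu = m1 * m2 / (m1 + m2)
= 25.05 * 99.14 / (25.05 + 99.14)
= 2483.457 / 124.19
= 19.9972 u

19.9972


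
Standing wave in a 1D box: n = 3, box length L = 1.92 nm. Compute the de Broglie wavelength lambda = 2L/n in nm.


lambda = 2L / n
= 2 * 1.92 / 3
= 3.84 / 3
= 1.28 nm

1.28


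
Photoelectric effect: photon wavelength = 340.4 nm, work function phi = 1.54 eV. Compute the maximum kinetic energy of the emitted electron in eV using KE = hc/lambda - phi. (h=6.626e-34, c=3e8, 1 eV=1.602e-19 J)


E_photon = hc / lambda
= (6.626e-34)(3e8) / (340.4e-9)
= 5.8396e-19 J
= 3.6452 eV
KE = E_photon - phi
= 3.6452 - 1.54
= 2.1052 eV

2.1052


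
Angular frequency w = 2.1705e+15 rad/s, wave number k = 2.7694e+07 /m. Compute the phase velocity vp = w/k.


vp = w / k
= 2.1705e+15 / 2.7694e+07
= 7.8374e+07 m/s

7.8374e+07


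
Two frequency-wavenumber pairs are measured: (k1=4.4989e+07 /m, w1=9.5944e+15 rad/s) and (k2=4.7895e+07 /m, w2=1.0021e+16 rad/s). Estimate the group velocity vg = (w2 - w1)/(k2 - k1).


vg = (w2 - w1) / (k2 - k1)
= (1.0021e+16 - 9.5944e+15) / (4.7895e+07 - 4.4989e+07)
= 4.2660e+14 / 2.9060e+06
= 1.4680e+08 m/s

1.4680e+08


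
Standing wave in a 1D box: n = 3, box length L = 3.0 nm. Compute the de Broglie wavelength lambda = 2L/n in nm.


lambda = 2L / n
= 2 * 3.0 / 3
= 6.0 / 3
= 2.0 nm

2.0


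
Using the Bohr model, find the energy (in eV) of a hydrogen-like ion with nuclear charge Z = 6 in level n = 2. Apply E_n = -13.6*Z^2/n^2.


E_n = -13.6 * Z^2 / n^2
= -13.6 * 6^2 / 2^2
= -13.6 * 36 / 4
= -122.4 eV

-122.4


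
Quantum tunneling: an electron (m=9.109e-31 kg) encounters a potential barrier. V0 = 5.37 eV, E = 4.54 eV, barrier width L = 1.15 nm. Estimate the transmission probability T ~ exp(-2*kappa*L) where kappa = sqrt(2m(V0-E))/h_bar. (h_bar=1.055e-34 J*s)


V0 - E = 0.83 eV = 1.3297e-19 J
kappa = sqrt(2 * m * (V0-E)) / h_bar
= sqrt(2 * 9.109e-31 * 1.3297e-19) / 1.055e-34
= 4.6652e+09 /m
2*kappa*L = 2 * 4.6652e+09 * 1.15e-9
= 10.7299
T = exp(-10.7299) = 2.188063e-05

2.188063e-05


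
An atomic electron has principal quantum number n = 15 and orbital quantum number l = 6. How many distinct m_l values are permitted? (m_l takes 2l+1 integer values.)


m_l ranges from -l to +l in integer steps
So m_l goes from -6 to +6
Count = 2l + 1 = 2*6 + 1
= 13

13


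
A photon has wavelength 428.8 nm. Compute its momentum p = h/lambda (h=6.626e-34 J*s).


p = h / lambda
= 6.626e-34 / (428.8e-9)
= 6.626e-34 / 4.2880e-07
= 1.5452e-27 kg*m/s

1.5452e-27


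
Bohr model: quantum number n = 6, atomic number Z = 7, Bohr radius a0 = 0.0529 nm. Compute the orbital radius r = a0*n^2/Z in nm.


r = a0 * n^2 / Z
= 0.0529 * 6^2 / 7
= 0.0529 * 36 / 7
= 0.2721 nm

0.2721


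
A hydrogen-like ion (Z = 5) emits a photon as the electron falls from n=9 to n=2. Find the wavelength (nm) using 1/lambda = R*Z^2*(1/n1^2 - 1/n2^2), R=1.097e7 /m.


1/lambda = R * Z^2 * (1/n1^2 - 1/n2^2)
= 1.097e7 * 5^2 * (1/2^2 - 1/9^2)
= 1.097e7 * 25 * (0.25 - 0.012346)
= 6.5177e+07 /m
lambda = 1 / 6.5177e+07
= 15.3429 nm

15.3429


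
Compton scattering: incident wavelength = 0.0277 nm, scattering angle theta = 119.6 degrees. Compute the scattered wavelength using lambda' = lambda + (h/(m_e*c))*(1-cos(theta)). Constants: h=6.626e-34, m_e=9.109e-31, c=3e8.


Compton wavelength: h/(m_e*c) = 2.4247e-12 m
d_lambda = 2.4247e-12 * (1 - cos(119.6 deg))
= 2.4247e-12 * 1.493942
= 3.6224e-12 m = 0.003622 nm
lambda' = 0.0277 + 0.003622
= 0.031322 nm

0.031322


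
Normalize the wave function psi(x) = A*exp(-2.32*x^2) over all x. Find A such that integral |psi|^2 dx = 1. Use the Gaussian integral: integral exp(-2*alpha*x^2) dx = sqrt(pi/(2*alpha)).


integral |psi|^2 dx = A^2 * sqrt(pi/(2*alpha)) = 1
A^2 = sqrt(2*alpha/pi)
= sqrt(2 * 2.32 / pi)
= 1.215302
A = sqrt(1.215302)
= 1.1024

1.1024


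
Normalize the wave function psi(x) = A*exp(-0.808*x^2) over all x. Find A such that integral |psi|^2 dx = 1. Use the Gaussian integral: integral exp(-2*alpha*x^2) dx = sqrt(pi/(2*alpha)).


integral |psi|^2 dx = A^2 * sqrt(pi/(2*alpha)) = 1
A^2 = sqrt(2*alpha/pi)
= sqrt(2 * 0.808 / pi)
= 0.717209
A = sqrt(0.717209)
= 0.8469

0.8469


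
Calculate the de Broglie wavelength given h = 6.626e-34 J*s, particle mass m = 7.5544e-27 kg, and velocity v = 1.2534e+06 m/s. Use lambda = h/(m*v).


lambda = h / (m * v)
= 6.626e-34 / (7.5544e-27 * 1.2534e+06)
= 6.626e-34 / 9.4687e-21
= 6.9978e-14 m

6.9978e-14


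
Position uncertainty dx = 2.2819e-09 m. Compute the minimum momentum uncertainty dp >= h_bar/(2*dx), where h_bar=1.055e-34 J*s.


dp = h_bar / (2 * dx)
= 1.055e-34 / (2 * 2.2819e-09)
= 1.055e-34 / 4.5638e-09
= 2.3117e-26 kg*m/s

2.3117e-26


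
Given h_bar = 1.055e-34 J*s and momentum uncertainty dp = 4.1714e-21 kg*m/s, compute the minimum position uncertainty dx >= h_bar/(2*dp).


dx = h_bar / (2 * dp)
= 1.055e-34 / (2 * 4.1714e-21)
= 1.055e-34 / 8.3428e-21
= 1.2646e-14 m

1.2646e-14


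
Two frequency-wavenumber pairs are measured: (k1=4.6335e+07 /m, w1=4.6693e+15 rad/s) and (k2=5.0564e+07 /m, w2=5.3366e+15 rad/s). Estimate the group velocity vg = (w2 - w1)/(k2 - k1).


vg = (w2 - w1) / (k2 - k1)
= (5.3366e+15 - 4.6693e+15) / (5.0564e+07 - 4.6335e+07)
= 6.6730e+14 / 4.2290e+06
= 1.5779e+08 m/s

1.5779e+08


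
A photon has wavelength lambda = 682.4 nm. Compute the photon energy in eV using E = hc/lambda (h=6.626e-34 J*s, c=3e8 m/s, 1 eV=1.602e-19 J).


E = hc / lambda
= (6.626e-34)(3e8) / (682.4e-9)
= 1.9878e-25 / 6.8240e-07
= 2.9130e-19 J
Converting to eV: 2.9130e-19 / 1.602e-19
= 1.8183 eV

1.8183


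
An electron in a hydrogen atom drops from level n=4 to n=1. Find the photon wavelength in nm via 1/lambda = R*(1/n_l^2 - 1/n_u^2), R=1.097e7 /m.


1/lambda = R * (1/n_l^2 - 1/n_u^2)
= 1.097e7 * (1/1^2 - 1/4^2)
= 1.097e7 * (1.0 - 0.0625)
= 1.097e7 * 0.9375
= 1.0284e+07 /m
lambda = 1 / 1.0284e+07 = 97.2349 nm

97.2349


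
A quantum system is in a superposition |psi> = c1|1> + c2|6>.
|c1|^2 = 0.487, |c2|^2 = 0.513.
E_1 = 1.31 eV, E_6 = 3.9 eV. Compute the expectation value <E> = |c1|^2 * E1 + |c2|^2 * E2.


<E> = |c1|^2 * E1 + |c2|^2 * E2
= 0.487 * 1.31 + 0.513 * 3.9
= 0.638 + 2.0007
= 2.6387 eV

2.6387


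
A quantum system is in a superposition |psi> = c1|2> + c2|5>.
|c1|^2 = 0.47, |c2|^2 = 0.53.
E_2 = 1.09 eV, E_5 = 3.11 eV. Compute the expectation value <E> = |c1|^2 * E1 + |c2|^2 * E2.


<E> = |c1|^2 * E1 + |c2|^2 * E2
= 0.47 * 1.09 + 0.53 * 3.11
= 0.5123 + 1.6483
= 2.1606 eV

2.1606


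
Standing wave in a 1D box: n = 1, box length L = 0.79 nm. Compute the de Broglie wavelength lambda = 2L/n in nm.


lambda = 2L / n
= 2 * 0.79 / 1
= 1.58 / 1
= 1.58 nm

1.58


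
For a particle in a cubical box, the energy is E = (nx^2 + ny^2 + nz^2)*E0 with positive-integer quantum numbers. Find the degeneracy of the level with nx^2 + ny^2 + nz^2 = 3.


Enumerate all (nx, ny, nz) with nx^2 + ny^2 + nz^2 = 3:
(1,1,1)
Total degeneracy = 1

1


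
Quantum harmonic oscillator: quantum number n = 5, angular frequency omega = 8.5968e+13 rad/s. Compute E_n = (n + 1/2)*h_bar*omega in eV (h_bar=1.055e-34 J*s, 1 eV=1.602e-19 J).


E = (n + 1/2) * h_bar * omega
= (5 + 0.5) * 1.055e-34 * 8.5968e+13
= 5.5 * 9.0696e-21
= 4.9883e-20 J
= 0.3114 eV

0.3114


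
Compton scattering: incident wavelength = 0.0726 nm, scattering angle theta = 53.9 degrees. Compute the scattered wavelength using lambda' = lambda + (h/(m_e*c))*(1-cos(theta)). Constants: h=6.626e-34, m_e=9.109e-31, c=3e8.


Compton wavelength: h/(m_e*c) = 2.4247e-12 m
d_lambda = 2.4247e-12 * (1 - cos(53.9 deg))
= 2.4247e-12 * 0.410804
= 9.9608e-13 m = 0.000996 nm
lambda' = 0.0726 + 0.000996
= 0.073596 nm

0.073596


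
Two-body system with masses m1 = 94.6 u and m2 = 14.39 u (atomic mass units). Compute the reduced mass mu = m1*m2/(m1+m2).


mu = m1 * m2 / (m1 + m2)
= 94.6 * 14.39 / (94.6 + 14.39)
= 1361.294 / 108.99
= 12.4901 u

12.4901


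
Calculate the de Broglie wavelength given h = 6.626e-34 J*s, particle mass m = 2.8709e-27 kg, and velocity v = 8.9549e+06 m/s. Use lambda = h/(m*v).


lambda = h / (m * v)
= 6.626e-34 / (2.8709e-27 * 8.9549e+06)
= 6.626e-34 / 2.5709e-20
= 2.5773e-14 m

2.5773e-14


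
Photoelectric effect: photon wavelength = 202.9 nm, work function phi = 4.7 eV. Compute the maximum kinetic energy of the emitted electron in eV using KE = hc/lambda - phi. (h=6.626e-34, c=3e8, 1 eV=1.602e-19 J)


E_photon = hc / lambda
= (6.626e-34)(3e8) / (202.9e-9)
= 9.7969e-19 J
= 6.1154 eV
KE = E_photon - phi
= 6.1154 - 4.7
= 1.4154 eV

1.4154


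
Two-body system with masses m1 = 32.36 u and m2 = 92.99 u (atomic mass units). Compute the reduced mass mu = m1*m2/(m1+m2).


mu = m1 * m2 / (m1 + m2)
= 32.36 * 92.99 / (32.36 + 92.99)
= 3009.1564 / 125.35
= 24.006 u

24.006


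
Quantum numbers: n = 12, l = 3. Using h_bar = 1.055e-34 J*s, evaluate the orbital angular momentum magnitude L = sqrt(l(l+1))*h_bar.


L = sqrt(l*(l+1)) * h_bar
= sqrt(3 * 4) * 1.055e-34
= sqrt(12) * 1.055e-34
= 3.4641 * 1.055e-34
= 3.6546e-34 J*s

3.6546e-34


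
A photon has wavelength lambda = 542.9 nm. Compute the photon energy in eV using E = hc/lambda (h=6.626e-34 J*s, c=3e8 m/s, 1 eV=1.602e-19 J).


E = hc / lambda
= (6.626e-34)(3e8) / (542.9e-9)
= 1.9878e-25 / 5.4290e-07
= 3.6614e-19 J
Converting to eV: 3.6614e-19 / 1.602e-19
= 2.2855 eV

2.2855


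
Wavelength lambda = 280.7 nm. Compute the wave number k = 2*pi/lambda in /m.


k = 2 * pi / lambda
= 6.2832 / (280.7e-9)
= 6.2832 / 2.8070e-07
= 2.2384e+07 /m

2.2384e+07


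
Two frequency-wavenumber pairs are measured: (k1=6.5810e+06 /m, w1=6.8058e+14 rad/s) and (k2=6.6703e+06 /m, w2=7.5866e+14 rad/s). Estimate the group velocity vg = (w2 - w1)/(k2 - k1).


vg = (w2 - w1) / (k2 - k1)
= (7.5866e+14 - 6.8058e+14) / (6.6703e+06 - 6.5810e+06)
= 7.8080e+13 / 8.9300e+04
= 8.7436e+08 m/s

8.7436e+08


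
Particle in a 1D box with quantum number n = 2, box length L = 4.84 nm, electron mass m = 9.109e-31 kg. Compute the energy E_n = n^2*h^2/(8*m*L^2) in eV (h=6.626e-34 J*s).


E = n^2 * h^2 / (8 * m * L^2)
= 2^2 * (6.626e-34)^2 / (8 * 9.109e-31 * (4.84e-9)^2)
= 4 * 4.3904e-67 / (8 * 9.109e-31 * 2.3426e-17)
= 1.0288e-20 J
= 0.0642 eV

0.0642


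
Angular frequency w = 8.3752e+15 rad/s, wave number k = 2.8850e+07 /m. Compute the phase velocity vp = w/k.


vp = w / k
= 8.3752e+15 / 2.8850e+07
= 2.9030e+08 m/s

2.9030e+08


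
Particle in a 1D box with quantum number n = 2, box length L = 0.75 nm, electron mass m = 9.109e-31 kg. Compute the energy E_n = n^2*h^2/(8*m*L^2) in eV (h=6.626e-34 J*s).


E = n^2 * h^2 / (8 * m * L^2)
= 2^2 * (6.626e-34)^2 / (8 * 9.109e-31 * (0.75e-9)^2)
= 4 * 4.3904e-67 / (8 * 9.109e-31 * 5.6250e-19)
= 4.2843e-19 J
= 2.6743 eV

2.6743


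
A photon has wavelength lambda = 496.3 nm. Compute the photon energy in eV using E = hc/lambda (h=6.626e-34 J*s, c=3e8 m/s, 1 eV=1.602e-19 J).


E = hc / lambda
= (6.626e-34)(3e8) / (496.3e-9)
= 1.9878e-25 / 4.9630e-07
= 4.0052e-19 J
Converting to eV: 4.0052e-19 / 1.602e-19
= 2.5001 eV

2.5001


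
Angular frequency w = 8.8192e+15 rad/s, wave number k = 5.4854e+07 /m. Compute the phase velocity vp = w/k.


vp = w / k
= 8.8192e+15 / 5.4854e+07
= 1.6078e+08 m/s

1.6078e+08


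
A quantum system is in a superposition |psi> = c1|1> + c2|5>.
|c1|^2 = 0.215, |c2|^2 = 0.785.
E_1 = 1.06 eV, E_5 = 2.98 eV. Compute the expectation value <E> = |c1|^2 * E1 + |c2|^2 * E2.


<E> = |c1|^2 * E1 + |c2|^2 * E2
= 0.215 * 1.06 + 0.785 * 2.98
= 0.2279 + 2.3393
= 2.5672 eV

2.5672


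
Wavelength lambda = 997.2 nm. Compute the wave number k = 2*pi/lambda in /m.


k = 2 * pi / lambda
= 6.2832 / (997.2e-9)
= 6.2832 / 9.9720e-07
= 6.3008e+06 /m

6.3008e+06


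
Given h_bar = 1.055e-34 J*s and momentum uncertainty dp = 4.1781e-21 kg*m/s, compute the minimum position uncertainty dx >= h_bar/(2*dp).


dx = h_bar / (2 * dp)
= 1.055e-34 / (2 * 4.1781e-21)
= 1.055e-34 / 8.3562e-21
= 1.2625e-14 m

1.2625e-14


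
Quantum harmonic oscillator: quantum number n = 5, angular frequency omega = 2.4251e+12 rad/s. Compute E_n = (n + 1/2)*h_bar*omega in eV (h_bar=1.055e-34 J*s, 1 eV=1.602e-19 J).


E = (n + 1/2) * h_bar * omega
= (5 + 0.5) * 1.055e-34 * 2.4251e+12
= 5.5 * 2.5585e-22
= 1.4072e-21 J
= 0.0088 eV

0.0088


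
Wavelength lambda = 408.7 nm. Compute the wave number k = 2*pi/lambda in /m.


k = 2 * pi / lambda
= 6.2832 / (408.7e-9)
= 6.2832 / 4.0870e-07
= 1.5374e+07 /m

1.5374e+07


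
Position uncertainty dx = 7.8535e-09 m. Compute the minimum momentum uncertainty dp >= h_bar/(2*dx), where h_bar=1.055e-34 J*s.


dp = h_bar / (2 * dx)
= 1.055e-34 / (2 * 7.8535e-09)
= 1.055e-34 / 1.5707e-08
= 6.7168e-27 kg*m/s

6.7168e-27


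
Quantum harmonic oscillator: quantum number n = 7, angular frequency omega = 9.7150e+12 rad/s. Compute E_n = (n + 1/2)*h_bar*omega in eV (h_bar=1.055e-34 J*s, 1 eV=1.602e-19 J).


E = (n + 1/2) * h_bar * omega
= (7 + 0.5) * 1.055e-34 * 9.7150e+12
= 7.5 * 1.0249e-21
= 7.6870e-21 J
= 0.048 eV

0.048


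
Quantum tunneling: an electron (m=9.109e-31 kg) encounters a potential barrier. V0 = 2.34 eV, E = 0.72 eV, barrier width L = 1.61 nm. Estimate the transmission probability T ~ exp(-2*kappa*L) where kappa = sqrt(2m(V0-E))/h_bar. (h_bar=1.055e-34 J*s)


V0 - E = 1.62 eV = 2.5952e-19 J
kappa = sqrt(2 * m * (V0-E)) / h_bar
= sqrt(2 * 9.109e-31 * 2.5952e-19) / 1.055e-34
= 6.5176e+09 /m
2*kappa*L = 2 * 6.5176e+09 * 1.61e-9
= 20.9866
T = exp(-20.9866) = 7.684688e-10

7.684688e-10


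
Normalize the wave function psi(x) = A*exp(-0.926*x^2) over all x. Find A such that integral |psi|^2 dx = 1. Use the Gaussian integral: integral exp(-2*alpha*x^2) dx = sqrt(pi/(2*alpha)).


integral |psi|^2 dx = A^2 * sqrt(pi/(2*alpha)) = 1
A^2 = sqrt(2*alpha/pi)
= sqrt(2 * 0.926 / pi)
= 0.767795
A = sqrt(0.767795)
= 0.8762

0.8762


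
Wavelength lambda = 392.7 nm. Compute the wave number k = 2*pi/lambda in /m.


k = 2 * pi / lambda
= 6.2832 / (392.7e-9)
= 6.2832 / 3.9270e-07
= 1.6000e+07 /m

1.6000e+07


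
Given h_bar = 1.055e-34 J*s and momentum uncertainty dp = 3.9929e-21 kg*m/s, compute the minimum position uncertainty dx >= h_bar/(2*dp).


dx = h_bar / (2 * dp)
= 1.055e-34 / (2 * 3.9929e-21)
= 1.055e-34 / 7.9858e-21
= 1.3211e-14 m

1.3211e-14


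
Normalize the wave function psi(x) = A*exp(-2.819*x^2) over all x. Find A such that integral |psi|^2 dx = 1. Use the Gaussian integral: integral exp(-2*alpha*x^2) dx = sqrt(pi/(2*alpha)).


integral |psi|^2 dx = A^2 * sqrt(pi/(2*alpha)) = 1
A^2 = sqrt(2*alpha/pi)
= sqrt(2 * 2.819 / pi)
= 1.339638
A = sqrt(1.339638)
= 1.1574

1.1574


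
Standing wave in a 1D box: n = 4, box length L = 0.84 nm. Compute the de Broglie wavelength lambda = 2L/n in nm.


lambda = 2L / n
= 2 * 0.84 / 4
= 1.68 / 4
= 0.42 nm

0.42


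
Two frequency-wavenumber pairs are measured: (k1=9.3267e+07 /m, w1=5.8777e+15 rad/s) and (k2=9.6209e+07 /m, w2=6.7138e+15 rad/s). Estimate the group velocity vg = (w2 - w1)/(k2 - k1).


vg = (w2 - w1) / (k2 - k1)
= (6.7138e+15 - 5.8777e+15) / (9.6209e+07 - 9.3267e+07)
= 8.3610e+14 / 2.9420e+06
= 2.8419e+08 m/s

2.8419e+08


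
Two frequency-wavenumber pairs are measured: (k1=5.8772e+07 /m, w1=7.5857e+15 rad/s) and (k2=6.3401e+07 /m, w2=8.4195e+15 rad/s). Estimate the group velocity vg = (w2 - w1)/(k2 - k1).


vg = (w2 - w1) / (k2 - k1)
= (8.4195e+15 - 7.5857e+15) / (6.3401e+07 - 5.8772e+07)
= 8.3380e+14 / 4.6290e+06
= 1.8013e+08 m/s

1.8013e+08


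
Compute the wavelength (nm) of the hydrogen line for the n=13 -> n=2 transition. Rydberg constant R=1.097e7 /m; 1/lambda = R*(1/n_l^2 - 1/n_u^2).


1/lambda = R * (1/n_l^2 - 1/n_u^2)
= 1.097e7 * (1/2^2 - 1/13^2)
= 1.097e7 * (0.25 - 0.005917)
= 1.097e7 * 0.244083
= 2.6776e+06 /m
lambda = 1 / 2.6776e+06 = 373.4703 nm

373.4703


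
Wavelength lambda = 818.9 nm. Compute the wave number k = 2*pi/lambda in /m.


k = 2 * pi / lambda
= 6.2832 / (818.9e-9)
= 6.2832 / 8.1890e-07
= 7.6727e+06 /m

7.6727e+06


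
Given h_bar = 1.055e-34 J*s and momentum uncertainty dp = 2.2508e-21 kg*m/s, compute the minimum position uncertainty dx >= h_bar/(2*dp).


dx = h_bar / (2 * dp)
= 1.055e-34 / (2 * 2.2508e-21)
= 1.055e-34 / 4.5016e-21
= 2.3436e-14 m

2.3436e-14


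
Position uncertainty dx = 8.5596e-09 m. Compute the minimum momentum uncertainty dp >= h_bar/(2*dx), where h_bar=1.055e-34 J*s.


dp = h_bar / (2 * dx)
= 1.055e-34 / (2 * 8.5596e-09)
= 1.055e-34 / 1.7119e-08
= 6.1627e-27 kg*m/s

6.1627e-27


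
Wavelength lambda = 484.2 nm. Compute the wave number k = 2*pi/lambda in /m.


k = 2 * pi / lambda
= 6.2832 / (484.2e-9)
= 6.2832 / 4.8420e-07
= 1.2976e+07 /m

1.2976e+07


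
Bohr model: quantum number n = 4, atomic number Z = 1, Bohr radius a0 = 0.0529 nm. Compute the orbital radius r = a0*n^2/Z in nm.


r = a0 * n^2 / Z
= 0.0529 * 4^2 / 1
= 0.0529 * 16 / 1
= 0.8464 nm

0.8464


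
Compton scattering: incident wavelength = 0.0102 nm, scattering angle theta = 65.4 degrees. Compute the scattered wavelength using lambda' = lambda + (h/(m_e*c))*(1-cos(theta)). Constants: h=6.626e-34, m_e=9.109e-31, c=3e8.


Compton wavelength: h/(m_e*c) = 2.4247e-12 m
d_lambda = 2.4247e-12 * (1 - cos(65.4 deg))
= 2.4247e-12 * 0.583719
= 1.4153e-12 m = 0.001415 nm
lambda' = 0.0102 + 0.001415
= 0.011615 nm

0.011615


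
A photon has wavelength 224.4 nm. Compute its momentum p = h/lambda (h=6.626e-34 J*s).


p = h / lambda
= 6.626e-34 / (224.4e-9)
= 6.626e-34 / 2.2440e-07
= 2.9528e-27 kg*m/s

2.9528e-27


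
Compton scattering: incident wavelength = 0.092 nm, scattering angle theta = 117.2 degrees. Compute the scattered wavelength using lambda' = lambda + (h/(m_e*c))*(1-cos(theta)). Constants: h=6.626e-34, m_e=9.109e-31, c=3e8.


Compton wavelength: h/(m_e*c) = 2.4247e-12 m
d_lambda = 2.4247e-12 * (1 - cos(117.2 deg))
= 2.4247e-12 * 1.457098
= 3.5330e-12 m = 0.003533 nm
lambda' = 0.092 + 0.003533
= 0.095533 nm

0.095533


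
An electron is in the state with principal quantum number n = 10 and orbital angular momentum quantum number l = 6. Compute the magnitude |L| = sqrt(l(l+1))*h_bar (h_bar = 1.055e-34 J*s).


L = sqrt(l*(l+1)) * h_bar
= sqrt(6 * 7) * 1.055e-34
= sqrt(42) * 1.055e-34
= 6.4807 * 1.055e-34
= 6.8372e-34 J*s

6.8372e-34


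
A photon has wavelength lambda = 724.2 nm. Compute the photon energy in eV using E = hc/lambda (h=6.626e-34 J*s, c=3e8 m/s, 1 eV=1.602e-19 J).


E = hc / lambda
= (6.626e-34)(3e8) / (724.2e-9)
= 1.9878e-25 / 7.2420e-07
= 2.7448e-19 J
Converting to eV: 2.7448e-19 / 1.602e-19
= 1.7134 eV

1.7134


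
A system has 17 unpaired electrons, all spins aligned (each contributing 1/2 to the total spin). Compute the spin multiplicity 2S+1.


Total spin S = N * (1/2) = 17 * 0.5 = 8.5
Spin multiplicity = 2S + 1
= 2 * 8.5 + 1
= 18

18


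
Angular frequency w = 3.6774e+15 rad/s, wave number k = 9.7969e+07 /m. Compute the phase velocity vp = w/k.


vp = w / k
= 3.6774e+15 / 9.7969e+07
= 3.7536e+07 m/s

3.7536e+07


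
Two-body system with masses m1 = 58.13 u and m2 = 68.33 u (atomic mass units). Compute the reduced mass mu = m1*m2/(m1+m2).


mu = m1 * m2 / (m1 + m2)
= 58.13 * 68.33 / (58.13 + 68.33)
= 3972.0229 / 126.46
= 31.4093 u

31.4093


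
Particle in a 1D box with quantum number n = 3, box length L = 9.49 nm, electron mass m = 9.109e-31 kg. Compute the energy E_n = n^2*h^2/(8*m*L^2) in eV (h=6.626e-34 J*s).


E = n^2 * h^2 / (8 * m * L^2)
= 3^2 * (6.626e-34)^2 / (8 * 9.109e-31 * (9.49e-9)^2)
= 9 * 4.3904e-67 / (8 * 9.109e-31 * 9.0060e-17)
= 6.0208e-21 J
= 0.0376 eV

0.0376


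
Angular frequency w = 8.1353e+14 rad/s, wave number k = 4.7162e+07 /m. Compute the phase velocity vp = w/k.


vp = w / k
= 8.1353e+14 / 4.7162e+07
= 1.7250e+07 m/s

1.7250e+07


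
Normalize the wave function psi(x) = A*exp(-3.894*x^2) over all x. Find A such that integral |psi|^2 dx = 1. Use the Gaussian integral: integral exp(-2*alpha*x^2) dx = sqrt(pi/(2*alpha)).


integral |psi|^2 dx = A^2 * sqrt(pi/(2*alpha)) = 1
A^2 = sqrt(2*alpha/pi)
= sqrt(2 * 3.894 / pi)
= 1.574483
A = sqrt(1.574483)
= 1.2548

1.2548
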